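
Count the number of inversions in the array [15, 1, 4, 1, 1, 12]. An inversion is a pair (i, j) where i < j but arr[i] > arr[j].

Finding inversions in [15, 1, 4, 1, 1, 12]:

(0, 1): arr[0]=15 > arr[1]=1
(0, 2): arr[0]=15 > arr[2]=4
(0, 3): arr[0]=15 > arr[3]=1
(0, 4): arr[0]=15 > arr[4]=1
(0, 5): arr[0]=15 > arr[5]=12
(2, 3): arr[2]=4 > arr[3]=1
(2, 4): arr[2]=4 > arr[4]=1

Total inversions: 7

The array has 7 inversion(s): (0,1), (0,2), (0,3), (0,4), (0,5), (2,3), (2,4). Each pair (i,j) satisfies i < j and arr[i] > arr[j].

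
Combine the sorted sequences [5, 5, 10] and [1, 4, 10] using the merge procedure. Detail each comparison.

Merging process:

Compare 5 vs 1: take 1 from right. Merged: [1]
Compare 5 vs 4: take 4 from right. Merged: [1, 4]
Compare 5 vs 10: take 5 from left. Merged: [1, 4, 5]
Compare 5 vs 10: take 5 from left. Merged: [1, 4, 5, 5]
Compare 10 vs 10: take 10 from left. Merged: [1, 4, 5, 5, 10]
Append remaining from right: [10]. Merged: [1, 4, 5, 5, 10, 10]

Final merged array: [1, 4, 5, 5, 10, 10]
Total comparisons: 5

The merged array is [1, 4, 5, 5, 10, 10], requiring 5 comparisons. The merge step runs in O(n) time where n is the total number of elements.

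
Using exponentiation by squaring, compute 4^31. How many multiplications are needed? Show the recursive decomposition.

Computing 4^31 by squaring (build up from 4^1; each line after the first costs one multiplication):

4^1 = 4
4^2 = (4^1)^2 = 4^2 = 16
4^3 = 4 * 4^2 = 4 * 16 = 64
4^6 = (4^3)^2 = 64^2 = 4096
4^7 = 4 * 4^6 = 4 * 4096 = 16384
4^14 = (4^7)^2 = 16384^2 = 268435456
4^15 = 4 * 4^14 = 4 * 268435456 = 1073741824
4^30 = (4^15)^2 = 1073741824^2 = 1152921504606846976
4^31 = 4 * 4^30 = 4 * 1152921504606846976 = 4611686018427387904

Result: 4611686018427387904
Multiplications needed: 8 (8 lines after 4^1)

4^31 = 4611686018427387904. Using exponentiation by squaring, this requires 8 multiplications. The key idea: if the exponent is even, square the half-power; if odd, multiply by the base once.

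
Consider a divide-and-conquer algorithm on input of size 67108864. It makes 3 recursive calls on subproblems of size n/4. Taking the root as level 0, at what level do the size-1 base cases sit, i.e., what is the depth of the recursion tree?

For divide and conquer with division factor 4:

Problem sizes at each level:
Level 0: 67108864
Level 1: 16777216
Level 2: 4194304
Level 3: 1048576
Level 4: 262144
Level 5: 65536
Level 6: 16384
Level 7: 4096
Level 8: 1024
Level 9: 256
Level 10: 64
Level 11: 16
Level 12: 4
Level 13: 1

The root is level 0 and the size-1 base case is level 13 (the tree spans levels 0 through 13, i.e. 14 levels counting the root), so the depth is the number of divisions: log_4(67108864) = 13

The recursion tree depth is log_4(67108864) = 13. At each level, the problem size is divided by 4, so it takes 13 divisions to reduce to a base case of size 1. The algorithm makes 3 recursive calls at each level.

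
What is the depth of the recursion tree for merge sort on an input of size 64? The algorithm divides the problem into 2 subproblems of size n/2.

For divide and conquer with division factor 2:

Problem sizes at each level:
Level 0: 64
Level 1: 32
Level 2: 16
Level 3: 8
Level 4: 4
Level 5: 2
Level 6: 1

The root is level 0 and the size-1 base case is level 6 (the tree spans levels 0 through 6, i.e. 7 levels counting the root), so the depth is the number of divisions: log_2(64) = 6

The recursion tree depth is log_2(64) = 6. At each level, the problem size is divided by 2, so it takes 6 divisions to reduce to a base case of size 1. The algorithm makes 2 recursive calls at each level.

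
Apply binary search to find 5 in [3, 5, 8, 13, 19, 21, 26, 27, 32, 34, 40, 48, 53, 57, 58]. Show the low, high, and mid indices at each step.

Binary search for 5 in [3, 5, 8, 13, 19, 21, 26, 27, 32, 34, 40, 48, 53, 57, 58]:

lo=0, hi=14, mid=7, arr[mid]=27 -> 27 > 5, search left half
lo=0, hi=6, mid=3, arr[mid]=13 -> 13 > 5, search left half
lo=0, hi=2, mid=1, arr[mid]=5 -> Found target at index 1!

Binary search finds 5 at index 1 after 3 comparisons. The search repeatedly halves the search space by comparing with the middle element.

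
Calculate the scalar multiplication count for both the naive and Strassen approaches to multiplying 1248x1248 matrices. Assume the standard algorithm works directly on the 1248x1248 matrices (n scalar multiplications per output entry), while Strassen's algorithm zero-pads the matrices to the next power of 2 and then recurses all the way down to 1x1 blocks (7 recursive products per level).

Matrix multiplication for 1248x1248 matrices:

Strassen's algorithm requires power-of-2 dimensions. Pad 1248x1248 to 2048x2048 (next power of 2).

Standard algorithm: 1248^3 = 1943764992 multiplications
Strassen's algorithm: 7^(log2(2048)) = 7^11 = 1977326743 multiplications
Difference: 1943764992 - 1977326743 = -33561751 (Strassen uses MORE here due to padding overhead — for small or just-over-power-of-2 n, padding can outweigh the per-level savings)

Standard: 1943764992 multiplications (1248^3). Strassen: 1977326743 multiplications (7^11, after padding to 2048x2048). Strassen reduces 8 recursive multiplications to 7 at each level.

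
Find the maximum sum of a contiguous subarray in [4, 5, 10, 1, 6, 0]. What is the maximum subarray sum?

Using Kadane's algorithm on [4, 5, 10, 1, 6, 0]:

Scanning through the array:
Position 1 (value 5): max_ending_here = 9, max_so_far = 9
Position 2 (value 10): max_ending_here = 19, max_so_far = 19
Position 3 (value 1): max_ending_here = 20, max_so_far = 20
Position 4 (value 6): max_ending_here = 26, max_so_far = 26
Position 5 (value 0): max_ending_here = 26, max_so_far = 26

Maximum subarray: [4, 5, 10, 1, 6]
Maximum sum: 26

The maximum subarray is [4, 5, 10, 1, 6] with sum 26. This subarray runs from index 0 to index 4.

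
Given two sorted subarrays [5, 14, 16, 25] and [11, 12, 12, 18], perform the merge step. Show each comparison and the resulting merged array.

Merging process:

Compare 5 vs 11: take 5 from left. Merged: [5]
Compare 14 vs 11: take 11 from right. Merged: [5, 11]
Compare 14 vs 12: take 12 from right. Merged: [5, 11, 12]
Compare 14 vs 12: take 12 from right. Merged: [5, 11, 12, 12]
Compare 14 vs 18: take 14 from left. Merged: [5, 11, 12, 12, 14]
Compare 16 vs 18: take 16 from left. Merged: [5, 11, 12, 12, 14, 16]
Compare 25 vs 18: take 18 from right. Merged: [5, 11, 12, 12, 14, 16, 18]
Append remaining from left: [25]. Merged: [5, 11, 12, 12, 14, 16, 18, 25]

Final merged array: [5, 11, 12, 12, 14, 16, 18, 25]
Total comparisons: 7

The merged array is [5, 11, 12, 12, 14, 16, 18, 25], requiring 7 comparisons. The merge step runs in O(n) time where n is the total number of elements.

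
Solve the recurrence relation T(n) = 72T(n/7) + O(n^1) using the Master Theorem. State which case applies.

Master Theorem for T(n) = 72T(n/7) + O(n^1):

a = 72, b = 7, c = 1
log_b(a) = log_7(72) = 2.1978

Case 1: c = 1 < log_7(72) = 2.1978
T(n) = O(n^(log_7 72))

For T(n) = 72T(n/7) + O(n^1): log_7(72) = 2.1978. This is Case 1 of the Master Theorem (c < log_b(a), work dominated by leaves), giving O(n^(log_7 72)).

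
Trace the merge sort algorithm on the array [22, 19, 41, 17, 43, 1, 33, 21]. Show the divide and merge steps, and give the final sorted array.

Merge sort trace:

Split: [22, 19, 41, 17, 43, 1, 33, 21] -> [22, 19, 41, 17] and [43, 1, 33, 21]
  Split: [22, 19, 41, 17] -> [22, 19] and [41, 17]
    Split: [22, 19] -> [22] and [19]
    Merge: [22] + [19] -> [19, 22]
    Split: [41, 17] -> [41] and [17]
    Merge: [41] + [17] -> [17, 41]
  Merge: [19, 22] + [17, 41] -> [17, 19, 22, 41]
  Split: [43, 1, 33, 21] -> [43, 1] and [33, 21]
    Split: [43, 1] -> [43] and [1]
    Merge: [43] + [1] -> [1, 43]
    Split: [33, 21] -> [33] and [21]
    Merge: [33] + [21] -> [21, 33]
  Merge: [1, 43] + [21, 33] -> [1, 21, 33, 43]
Merge: [17, 19, 22, 41] + [1, 21, 33, 43] -> [1, 17, 19, 21, 22, 33, 41, 43]

Final sorted array: [1, 17, 19, 21, 22, 33, 41, 43]

The merge sort proceeds by recursively splitting the array and merging sorted halves.
After all merges, the sorted array is [1, 17, 19, 21, 22, 33, 41, 43].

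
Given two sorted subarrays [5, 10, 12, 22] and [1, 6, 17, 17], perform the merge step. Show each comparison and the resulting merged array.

Merging process:

Compare 5 vs 1: take 1 from right. Merged: [1]
Compare 5 vs 6: take 5 from left. Merged: [1, 5]
Compare 10 vs 6: take 6 from right. Merged: [1, 5, 6]
Compare 10 vs 17: take 10 from left. Merged: [1, 5, 6, 10]
Compare 12 vs 17: take 12 from left. Merged: [1, 5, 6, 10, 12]
Compare 22 vs 17: take 17 from right. Merged: [1, 5, 6, 10, 12, 17]
Compare 22 vs 17: take 17 from right. Merged: [1, 5, 6, 10, 12, 17, 17]
Append remaining from left: [22]. Merged: [1, 5, 6, 10, 12, 17, 17, 22]

Final merged array: [1, 5, 6, 10, 12, 17, 17, 22]
Total comparisons: 7

The merged array is [1, 5, 6, 10, 12, 17, 17, 22], requiring 7 comparisons. The merge step runs in O(n) time where n is the total number of elements.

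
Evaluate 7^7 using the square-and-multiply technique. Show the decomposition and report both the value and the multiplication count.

Computing 7^7 by squaring (build up from 7^1; each line after the first costs one multiplication):

7^1 = 7
7^2 = (7^1)^2 = 7^2 = 49
7^3 = 7 * 7^2 = 7 * 49 = 343
7^6 = (7^3)^2 = 343^2 = 117649
7^7 = 7 * 7^6 = 7 * 117649 = 823543

Result: 823543
Multiplications needed: 4 (4 lines after 7^1)

7^7 = 823543. Using exponentiation by squaring, this requires 4 multiplications. The key idea: if the exponent is even, square the half-power; if odd, multiply by the base once.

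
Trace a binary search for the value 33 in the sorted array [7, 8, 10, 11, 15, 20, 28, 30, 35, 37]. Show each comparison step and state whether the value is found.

Binary search for 33 in [7, 8, 10, 11, 15, 20, 28, 30, 35, 37]:

lo=0, hi=9, mid=4, arr[mid]=15 -> 15 < 33, search right half
lo=5, hi=9, mid=7, arr[mid]=30 -> 30 < 33, search right half
lo=8, hi=9, mid=8, arr[mid]=35 -> 35 > 33, search left half
lo=8 > hi=7, target 33 not found

Binary search determines that 33 is not in the array after 3 comparisons. The search space was exhausted without finding the target.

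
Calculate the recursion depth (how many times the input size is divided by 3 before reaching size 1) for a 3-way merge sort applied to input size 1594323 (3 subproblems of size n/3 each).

For divide and conquer with division factor 3:

Problem sizes at each level:
Level 0: 1594323
Level 1: 531441
Level 2: 177147
Level 3: 59049
Level 4: 19683
Level 5: 6561
Level 6: 2187
Level 7: 729
Level 8: 243
Level 9: 81
Level 10: 27
Level 11: 9
Level 12: 3
Level 13: 1

The root is level 0 and the size-1 base case is level 13 (the tree spans levels 0 through 13, i.e. 14 levels counting the root), so the depth is the number of divisions: log_3(1594323) = 13

The recursion tree depth is log_3(1594323) = 13. At each level, the problem size is divided by 3, so it takes 13 divisions to reduce to a base case of size 1. The algorithm makes 3 recursive calls at each level.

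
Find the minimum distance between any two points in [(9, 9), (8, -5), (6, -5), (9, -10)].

Computing all pairwise distances among 4 points:

d((9, 9), (8, -5)) = 14.0357
d((9, 9), (6, -5)) = 14.3178
d((9, 9), (9, -10)) = 19.0
d((8, -5), (6, -5)) = 2.0 <-- minimum
d((8, -5), (9, -10)) = 5.099
d((6, -5), (9, -10)) = 5.831

Closest pair: (8, -5) and (6, -5) with distance 2.0

The closest pair is (8, -5) and (6, -5) with Euclidean distance 2.0. For 4 points, brute-force pairwise comparison is shown above. For large n, the divide-and-conquer algorithm (sort by x, recurse on halves, check the dividing strip) achieves O(n log n).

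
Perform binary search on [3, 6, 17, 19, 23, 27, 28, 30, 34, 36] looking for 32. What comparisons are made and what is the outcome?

Binary search for 32 in [3, 6, 17, 19, 23, 27, 28, 30, 34, 36]:

lo=0, hi=9, mid=4, arr[mid]=23 -> 23 < 32, search right half
lo=5, hi=9, mid=7, arr[mid]=30 -> 30 < 32, search right half
lo=8, hi=9, mid=8, arr[mid]=34 -> 34 > 32, search left half
lo=8 > hi=7, target 32 not found

Binary search determines that 32 is not in the array after 3 comparisons. The search space was exhausted without finding the target.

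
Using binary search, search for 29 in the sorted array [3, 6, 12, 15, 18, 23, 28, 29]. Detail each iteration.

Binary search for 29 in [3, 6, 12, 15, 18, 23, 28, 29]:

lo=0, hi=7, mid=3, arr[mid]=15 -> 15 < 29, search right half
lo=4, hi=7, mid=5, arr[mid]=23 -> 23 < 29, search right half
lo=6, hi=7, mid=6, arr[mid]=28 -> 28 < 29, search right half
lo=7, hi=7, mid=7, arr[mid]=29 -> Found target at index 7!

Binary search finds 29 at index 7 after 4 comparisons. The search repeatedly halves the search space by comparing with the middle element.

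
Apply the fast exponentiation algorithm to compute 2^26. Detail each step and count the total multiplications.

Computing 2^26 by squaring (build up from 2^1; each line after the first costs one multiplication):

2^1 = 2
2^2 = (2^1)^2 = 2^2 = 4
2^3 = 2 * 2^2 = 2 * 4 = 8
2^6 = (2^3)^2 = 8^2 = 64
2^12 = (2^6)^2 = 64^2 = 4096
2^13 = 2 * 2^12 = 2 * 4096 = 8192
2^26 = (2^13)^2 = 8192^2 = 67108864

Result: 67108864
Multiplications needed: 6 (6 lines after 2^1)

2^26 = 67108864. Using exponentiation by squaring, this requires 6 multiplications. The key idea: if the exponent is even, square the half-power; if odd, multiply by the base once.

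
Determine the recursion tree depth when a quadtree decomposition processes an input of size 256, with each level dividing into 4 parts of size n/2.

For divide and conquer with division factor 2:

Problem sizes at each level:
Level 0: 256
Level 1: 128
Level 2: 64
Level 3: 32
Level 4: 16
Level 5: 8
Level 6: 4
Level 7: 2
Level 8: 1

The root is level 0 and the size-1 base case is level 8 (the tree spans levels 0 through 8, i.e. 9 levels counting the root), so the depth is the number of divisions: log_2(256) = 8

The recursion tree depth is log_2(256) = 8. At each level, the problem size is divided by 2, so it takes 8 divisions to reduce to a base case of size 1. The algorithm makes 4 recursive calls at each level.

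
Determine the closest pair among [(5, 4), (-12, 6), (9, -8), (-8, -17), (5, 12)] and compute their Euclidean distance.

Computing all pairwise distances among 5 points:

d((5, 4), (-12, 6)) = 17.1172
d((5, 4), (9, -8)) = 12.6491
d((5, 4), (-8, -17)) = 24.6982
d((5, 4), (5, 12)) = 8.0 <-- minimum
d((-12, 6), (9, -8)) = 25.2389
d((-12, 6), (-8, -17)) = 23.3452
d((-12, 6), (5, 12)) = 18.0278
d((9, -8), (-8, -17)) = 19.2354
d((9, -8), (5, 12)) = 20.3961
d((-8, -17), (5, 12)) = 31.7805

Closest pair: (5, 4) and (5, 12) with distance 8.0

The closest pair is (5, 4) and (5, 12) with Euclidean distance 8.0. For 5 points, brute-force pairwise comparison is shown above. For large n, the divide-and-conquer algorithm (sort by x, recurse on halves, check the dividing strip) achieves O(n log n).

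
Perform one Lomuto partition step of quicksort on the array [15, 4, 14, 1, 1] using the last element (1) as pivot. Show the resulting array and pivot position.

Lomuto partition with pivot = 1:

Initial array: [15, 4, 14, 1, 1]

arr[0]=15 > 1: no swap
arr[1]=4 > 1: no swap
arr[2]=14 > 1: no swap
arr[3]=1 <= 1: swap with position 0, array becomes [1, 4, 14, 15, 1]

Place pivot at position 1: [1, 1, 14, 15, 4]
Pivot position: 1

After partitioning with pivot 1, the array becomes [1, 1, 14, 15, 4]. The pivot is placed at index 1. All elements to the left of the pivot are <= 1, and all elements to the right are > 1.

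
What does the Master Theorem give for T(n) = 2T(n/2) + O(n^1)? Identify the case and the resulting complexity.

Master Theorem for T(n) = 2T(n/2) + O(n^1):

a = 2, b = 2, c = 1
log_b(a) = log_2(2) = 1.0000

Case 2: c = 1 = log_2(2) = 1.0000
T(n) = O(n^1 log n) = O(n log n)

For T(n) = 2T(n/2) + O(n^1): log_2(2) = 1.0000. This is Case 2 of the Master Theorem (c = log_b(a), equal work at all levels), giving O(n log n).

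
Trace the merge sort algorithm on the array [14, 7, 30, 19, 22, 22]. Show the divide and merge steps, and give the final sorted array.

Merge sort trace:

Split: [14, 7, 30, 19, 22, 22] -> [14, 7, 30] and [19, 22, 22]
  Split: [14, 7, 30] -> [14] and [7, 30]
    Split: [7, 30] -> [7] and [30]
    Merge: [7] + [30] -> [7, 30]
  Merge: [14] + [7, 30] -> [7, 14, 30]
  Split: [19, 22, 22] -> [19] and [22, 22]
    Split: [22, 22] -> [22] and [22]
    Merge: [22] + [22] -> [22, 22]
  Merge: [19] + [22, 22] -> [19, 22, 22]
Merge: [7, 14, 30] + [19, 22, 22] -> [7, 14, 19, 22, 22, 30]

Final sorted array: [7, 14, 19, 22, 22, 30]

The merge sort proceeds by recursively splitting the array and merging sorted halves.
After all merges, the sorted array is [7, 14, 19, 22, 22, 30].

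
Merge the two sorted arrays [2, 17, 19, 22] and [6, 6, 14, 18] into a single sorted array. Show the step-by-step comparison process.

Merging process:

Compare 2 vs 6: take 2 from left. Merged: [2]
Compare 17 vs 6: take 6 from right. Merged: [2, 6]
Compare 17 vs 6: take 6 from right. Merged: [2, 6, 6]
Compare 17 vs 14: take 14 from right. Merged: [2, 6, 6, 14]
Compare 17 vs 18: take 17 from left. Merged: [2, 6, 6, 14, 17]
Compare 19 vs 18: take 18 from right. Merged: [2, 6, 6, 14, 17, 18]
Append remaining from left: [19, 22]. Merged: [2, 6, 6, 14, 17, 18, 19, 22]

Final merged array: [2, 6, 6, 14, 17, 18, 19, 22]
Total comparisons: 6

The merged array is [2, 6, 6, 14, 17, 18, 19, 22], requiring 6 comparisons. The merge step runs in O(n) time where n is the total number of elements.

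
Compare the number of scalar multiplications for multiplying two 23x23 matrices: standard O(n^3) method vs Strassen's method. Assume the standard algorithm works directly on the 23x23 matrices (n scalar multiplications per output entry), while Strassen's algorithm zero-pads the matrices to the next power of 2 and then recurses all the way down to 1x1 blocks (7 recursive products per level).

Matrix multiplication for 23x23 matrices:

Strassen's algorithm requires power-of-2 dimensions. Pad 23x23 to 32x32 (next power of 2).

Standard algorithm: 23^3 = 12167 multiplications
Strassen's algorithm: 7^(log2(32)) = 7^5 = 16807 multiplications
Difference: 12167 - 16807 = -4640 (Strassen uses MORE here due to padding overhead — for small or just-over-power-of-2 n, padding can outweigh the per-level savings)

Standard: 12167 multiplications (23^3). Strassen: 16807 multiplications (7^5, after padding to 32x32). Strassen reduces 8 recursive multiplications to 7 at each level.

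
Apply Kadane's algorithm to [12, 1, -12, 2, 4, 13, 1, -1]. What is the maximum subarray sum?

Using Kadane's algorithm on [12, 1, -12, 2, 4, 13, 1, -1]:

Scanning through the array:
Position 1 (value 1): max_ending_here = 13, max_so_far = 13
Position 2 (value -12): max_ending_here = 1, max_so_far = 13
Position 3 (value 2): max_ending_here = 3, max_so_far = 13
Position 4 (value 4): max_ending_here = 7, max_so_far = 13
Position 5 (value 13): max_ending_here = 20, max_so_far = 20
Position 6 (value 1): max_ending_here = 21, max_so_far = 21
Position 7 (value -1): max_ending_here = 20, max_so_far = 21

Maximum subarray: [12, 1, -12, 2, 4, 13, 1]
Maximum sum: 21

The maximum subarray is [12, 1, -12, 2, 4, 13, 1] with sum 21. This subarray runs from index 0 to index 6.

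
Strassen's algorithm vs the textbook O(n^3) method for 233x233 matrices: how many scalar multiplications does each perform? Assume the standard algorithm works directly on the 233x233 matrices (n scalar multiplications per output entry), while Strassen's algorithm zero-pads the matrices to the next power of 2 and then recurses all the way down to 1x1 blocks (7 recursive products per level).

Matrix multiplication for 233x233 matrices:

Strassen's algorithm requires power-of-2 dimensions. Pad 233x233 to 256x256 (next power of 2).

Standard algorithm: 233^3 = 12649337 multiplications
Strassen's algorithm: 7^(log2(256)) = 7^8 = 5764801 multiplications
Savings: 12649337 - 5764801 = 6884536 multiplications

Standard: 12649337 multiplications (233^3). Strassen: 5764801 multiplications (7^8, after padding to 256x256). Strassen reduces 8 recursive multiplications to 7 at each level.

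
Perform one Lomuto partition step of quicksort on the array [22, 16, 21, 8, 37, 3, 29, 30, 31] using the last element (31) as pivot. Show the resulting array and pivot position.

Lomuto partition with pivot = 31:

Initial array: [22, 16, 21, 8, 37, 3, 29, 30, 31]

arr[0]=22 <= 31: swap with position 0, array becomes [22, 16, 21, 8, 37, 3, 29, 30, 31]
arr[1]=16 <= 31: swap with position 1, array becomes [22, 16, 21, 8, 37, 3, 29, 30, 31]
arr[2]=21 <= 31: swap with position 2, array becomes [22, 16, 21, 8, 37, 3, 29, 30, 31]
arr[3]=8 <= 31: swap with position 3, array becomes [22, 16, 21, 8, 37, 3, 29, 30, 31]
arr[4]=37 > 31: no swap
arr[5]=3 <= 31: swap with position 4, array becomes [22, 16, 21, 8, 3, 37, 29, 30, 31]
arr[6]=29 <= 31: swap with position 5, array becomes [22, 16, 21, 8, 3, 29, 37, 30, 31]
arr[7]=30 <= 31: swap with position 6, array becomes [22, 16, 21, 8, 3, 29, 30, 37, 31]

Place pivot at position 7: [22, 16, 21, 8, 3, 29, 30, 31, 37]
Pivot position: 7

After partitioning with pivot 31, the array becomes [22, 16, 21, 8, 3, 29, 30, 31, 37]. The pivot is placed at index 7. All elements to the left of the pivot are <= 31, and all elements to the right are > 31.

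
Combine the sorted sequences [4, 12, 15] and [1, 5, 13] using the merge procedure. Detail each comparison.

Merging process:

Compare 4 vs 1: take 1 from right. Merged: [1]
Compare 4 vs 5: take 4 from left. Merged: [1, 4]
Compare 12 vs 5: take 5 from right. Merged: [1, 4, 5]
Compare 12 vs 13: take 12 from left. Merged: [1, 4, 5, 12]
Compare 15 vs 13: take 13 from right. Merged: [1, 4, 5, 12, 13]
Append remaining from left: [15]. Merged: [1, 4, 5, 12, 13, 15]

Final merged array: [1, 4, 5, 12, 13, 15]
Total comparisons: 5

The merged array is [1, 4, 5, 12, 13, 15], requiring 5 comparisons. The merge step runs in O(n) time where n is the total number of elements.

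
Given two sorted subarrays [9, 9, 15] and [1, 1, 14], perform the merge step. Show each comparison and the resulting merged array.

Merging process:

Compare 9 vs 1: take 1 from right. Merged: [1]
Compare 9 vs 1: take 1 from right. Merged: [1, 1]
Compare 9 vs 14: take 9 from left. Merged: [1, 1, 9]
Compare 9 vs 14: take 9 from left. Merged: [1, 1, 9, 9]
Compare 15 vs 14: take 14 from right. Merged: [1, 1, 9, 9, 14]
Append remaining from left: [15]. Merged: [1, 1, 9, 9, 14, 15]

Final merged array: [1, 1, 9, 9, 14, 15]
Total comparisons: 5

The merged array is [1, 1, 9, 9, 14, 15], requiring 5 comparisons. The merge step runs in O(n) time where n is the total number of elements.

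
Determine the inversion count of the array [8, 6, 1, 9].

Finding inversions in [8, 6, 1, 9]:

(0, 1): arr[0]=8 > arr[1]=6
(0, 2): arr[0]=8 > arr[2]=1
(1, 2): arr[1]=6 > arr[2]=1

Total inversions: 3

The array has 3 inversion(s): (0,1), (0,2), (1,2). Each pair (i,j) satisfies i < j and arr[i] > arr[j].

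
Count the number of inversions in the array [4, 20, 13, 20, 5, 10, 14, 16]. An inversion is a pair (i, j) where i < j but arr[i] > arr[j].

Finding inversions in [4, 20, 13, 20, 5, 10, 14, 16]:

(1, 2): arr[1]=20 > arr[2]=13
(1, 4): arr[1]=20 > arr[4]=5
(1, 5): arr[1]=20 > arr[5]=10
(1, 6): arr[1]=20 > arr[6]=14
(1, 7): arr[1]=20 > arr[7]=16
(2, 4): arr[2]=13 > arr[4]=5
(2, 5): arr[2]=13 > arr[5]=10
(3, 4): arr[3]=20 > arr[4]=5
(3, 5): arr[3]=20 > arr[5]=10
(3, 6): arr[3]=20 > arr[6]=14
(3, 7): arr[3]=20 > arr[7]=16

Total inversions: 11

The array has 11 inversion(s): (1,2), (1,4), (1,5), (1,6), (1,7), (2,4), (2,5), (3,4), (3,5), (3,6), (3,7). Each pair (i,j) satisfies i < j and arr[i] > arr[j].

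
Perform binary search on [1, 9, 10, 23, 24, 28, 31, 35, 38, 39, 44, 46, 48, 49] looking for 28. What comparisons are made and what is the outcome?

Binary search for 28 in [1, 9, 10, 23, 24, 28, 31, 35, 38, 39, 44, 46, 48, 49]:

lo=0, hi=13, mid=6, arr[mid]=31 -> 31 > 28, search left half
lo=0, hi=5, mid=2, arr[mid]=10 -> 10 < 28, search right half
lo=3, hi=5, mid=4, arr[mid]=24 -> 24 < 28, search right half
lo=5, hi=5, mid=5, arr[mid]=28 -> Found target at index 5!

Binary search finds 28 at index 5 after 4 comparisons. The search repeatedly halves the search space by comparing with the middle element.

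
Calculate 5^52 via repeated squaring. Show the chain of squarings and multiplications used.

Computing 5^52 by squaring (build up from 5^1; each line after the first costs one multiplication):

5^1 = 5
5^2 = (5^1)^2 = 5^2 = 25
5^3 = 5 * 5^2 = 5 * 25 = 125
5^6 = (5^3)^2 = 125^2 = 15625
5^12 = (5^6)^2 = 15625^2 = 244140625
5^13 = 5 * 5^12 = 5 * 244140625 = 1220703125
5^26 = (5^13)^2 = 1220703125^2 = 1490116119384765625
5^52 = (5^26)^2 = 1490116119384765625^2 = 2220446049250313080847263336181640625

Result: 2220446049250313080847263336181640625
Multiplications needed: 7 (7 lines after 5^1)

5^52 = 2220446049250313080847263336181640625. Using exponentiation by squaring, this requires 7 multiplications. The key idea: if the exponent is even, square the half-power; if odd, multiply by the base once.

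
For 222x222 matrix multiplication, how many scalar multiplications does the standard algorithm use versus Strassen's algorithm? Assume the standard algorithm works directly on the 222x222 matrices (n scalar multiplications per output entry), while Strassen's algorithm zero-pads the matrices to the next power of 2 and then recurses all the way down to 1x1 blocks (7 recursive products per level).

Matrix multiplication for 222x222 matrices:

Strassen's algorithm requires power-of-2 dimensions. Pad 222x222 to 256x256 (next power of 2).

Standard algorithm: 222^3 = 10941048 multiplications
Strassen's algorithm: 7^(log2(256)) = 7^8 = 5764801 multiplications
Savings: 10941048 - 5764801 = 5176247 multiplications

Standard: 10941048 multiplications (222^3). Strassen: 5764801 multiplications (7^8, after padding to 256x256). Strassen reduces 8 recursive multiplications to 7 at each level.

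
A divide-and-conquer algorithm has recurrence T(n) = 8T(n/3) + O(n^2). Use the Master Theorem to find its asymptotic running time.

Master Theorem for T(n) = 8T(n/3) + O(n^2):

a = 8, b = 3, c = 2
log_b(a) = log_3(8) = 1.8928

Case 3: c = 2 > log_3(8) = 1.8928
T(n) = O(n^2) = O(n^2)

For T(n) = 8T(n/3) + O(n^2): log_3(8) = 1.8928. This is Case 3 of the Master Theorem (c > log_b(a), work dominated by root), giving O(n^2).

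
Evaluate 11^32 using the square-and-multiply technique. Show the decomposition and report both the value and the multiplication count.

Computing 11^32 by squaring (build up from 11^1; each line after the first costs one multiplication):

11^1 = 11
11^2 = (11^1)^2 = 11^2 = 121
11^4 = (11^2)^2 = 121^2 = 14641
11^8 = (11^4)^2 = 14641^2 = 214358881
11^16 = (11^8)^2 = 214358881^2 = 45949729863572161
11^32 = (11^16)^2 = 45949729863572161^2 = 2111377674535255285545615254209921

Result: 2111377674535255285545615254209921
Multiplications needed: 5 (5 lines after 11^1)

11^32 = 2111377674535255285545615254209921. Using exponentiation by squaring, this requires 5 multiplications. The key idea: if the exponent is even, square the half-power; if odd, multiply by the base once.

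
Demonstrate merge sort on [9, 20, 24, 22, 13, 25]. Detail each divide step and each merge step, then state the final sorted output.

Merge sort trace:

Split: [9, 20, 24, 22, 13, 25] -> [9, 20, 24] and [22, 13, 25]
  Split: [9, 20, 24] -> [9] and [20, 24]
    Split: [20, 24] -> [20] and [24]
    Merge: [20] + [24] -> [20, 24]
  Merge: [9] + [20, 24] -> [9, 20, 24]
  Split: [22, 13, 25] -> [22] and [13, 25]
    Split: [13, 25] -> [13] and [25]
    Merge: [13] + [25] -> [13, 25]
  Merge: [22] + [13, 25] -> [13, 22, 25]
Merge: [9, 20, 24] + [13, 22, 25] -> [9, 13, 20, 22, 24, 25]

Final sorted array: [9, 13, 20, 22, 24, 25]

The merge sort proceeds by recursively splitting the array and merging sorted halves.
After all merges, the sorted array is [9, 13, 20, 22, 24, 25].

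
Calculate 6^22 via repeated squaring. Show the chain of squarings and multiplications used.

Computing 6^22 by squaring (build up from 6^1; each line after the first costs one multiplication):

6^1 = 6
6^2 = (6^1)^2 = 6^2 = 36
6^4 = (6^2)^2 = 36^2 = 1296
6^5 = 6 * 6^4 = 6 * 1296 = 7776
6^10 = (6^5)^2 = 7776^2 = 60466176
6^11 = 6 * 6^10 = 6 * 60466176 = 362797056
6^22 = (6^11)^2 = 362797056^2 = 131621703842267136

Result: 131621703842267136
Multiplications needed: 6 (6 lines after 6^1)

6^22 = 131621703842267136. Using exponentiation by squaring, this requires 6 multiplications. The key idea: if the exponent is even, square the half-power; if odd, multiply by the base once.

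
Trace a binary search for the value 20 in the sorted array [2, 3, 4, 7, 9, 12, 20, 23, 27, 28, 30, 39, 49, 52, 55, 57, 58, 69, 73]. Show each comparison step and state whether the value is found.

Binary search for 20 in [2, 3, 4, 7, 9, 12, 20, 23, 27, 28, 30, 39, 49, 52, 55, 57, 58, 69, 73]:

lo=0, hi=18, mid=9, arr[mid]=28 -> 28 > 20, search left half
lo=0, hi=8, mid=4, arr[mid]=9 -> 9 < 20, search right half
lo=5, hi=8, mid=6, arr[mid]=20 -> Found target at index 6!

Binary search finds 20 at index 6 after 3 comparisons. The search repeatedly halves the search space by comparing with the middle element.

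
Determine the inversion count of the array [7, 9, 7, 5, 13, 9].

Finding inversions in [7, 9, 7, 5, 13, 9]:

(0, 3): arr[0]=7 > arr[3]=5
(1, 2): arr[1]=9 > arr[2]=7
(1, 3): arr[1]=9 > arr[3]=5
(2, 3): arr[2]=7 > arr[3]=5
(4, 5): arr[4]=13 > arr[5]=9

Total inversions: 5

The array has 5 inversion(s): (0,3), (1,2), (1,3), (2,3), (4,5). Each pair (i,j) satisfies i < j and arr[i] > arr[j].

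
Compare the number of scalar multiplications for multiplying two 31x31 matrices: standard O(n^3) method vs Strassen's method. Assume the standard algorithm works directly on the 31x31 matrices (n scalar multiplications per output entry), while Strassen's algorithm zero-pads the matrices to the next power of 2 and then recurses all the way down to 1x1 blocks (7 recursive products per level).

Matrix multiplication for 31x31 matrices:

Strassen's algorithm requires power-of-2 dimensions. Pad 31x31 to 32x32 (next power of 2).

Standard algorithm: 31^3 = 29791 multiplications
Strassen's algorithm: 7^(log2(32)) = 7^5 = 16807 multiplications
Savings: 29791 - 16807 = 12984 multiplications

Standard: 29791 multiplications (31^3). Strassen: 16807 multiplications (7^5, after padding to 32x32). Strassen reduces 8 recursive multiplications to 7 at each level.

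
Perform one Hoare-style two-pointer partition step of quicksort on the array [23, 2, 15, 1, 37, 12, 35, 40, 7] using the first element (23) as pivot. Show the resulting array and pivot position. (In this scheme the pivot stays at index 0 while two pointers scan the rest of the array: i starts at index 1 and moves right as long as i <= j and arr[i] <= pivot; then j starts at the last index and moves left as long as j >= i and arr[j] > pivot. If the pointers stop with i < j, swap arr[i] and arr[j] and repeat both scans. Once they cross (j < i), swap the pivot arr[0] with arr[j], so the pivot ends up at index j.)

Hoare-style two-pointer partition with pivot = 23:

Initial array: [23, 2, 15, 1, 37, 12, 35, 40, 7]

Pointers start at i = 1, j = 8.
i stops at index 4 (arr[4]=37 > 23), j stops at index 8 (arr[8]=7 <= 23): swap arr[4] and arr[8], array becomes [23, 2, 15, 1, 7, 12, 35, 40, 37]
i ends at 6, j ends at 5: the pointers have crossed (j < i), so scanning stops.

Swap pivot arr[0] with arr[5] to place pivot at position 5: [12, 2, 15, 1, 7, 23, 35, 40, 37]
Pivot position: 5

After partitioning with pivot 23, the array becomes [12, 2, 15, 1, 7, 23, 35, 40, 37]. The pivot is placed at index 5. All elements to the left of the pivot are <= 23, and all elements to the right are > 23.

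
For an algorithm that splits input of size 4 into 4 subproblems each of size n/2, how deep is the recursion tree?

For divide and conquer with division factor 2:

Problem sizes at each level:
Level 0: 4
Level 1: 2
Level 2: 1

The root is level 0 and the size-1 base case is level 2 (the tree spans levels 0 through 2, i.e. 3 levels counting the root), so the depth is the number of divisions: log_2(4) = 2

The recursion tree depth is log_2(4) = 2. At each level, the problem size is divided by 2, so it takes 2 divisions to reduce to a base case of size 1. The algorithm makes 4 recursive calls at each level.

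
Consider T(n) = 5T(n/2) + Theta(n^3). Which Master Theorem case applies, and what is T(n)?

Master Theorem for T(n) = 5T(n/2) + O(n^3):

a = 5, b = 2, c = 3
log_b(a) = log_2(5) = 2.3219

Case 3: c = 3 > log_2(5) = 2.3219
T(n) = O(n^3) = O(n^3)

For T(n) = 5T(n/2) + O(n^3): log_2(5) = 2.3219. This is Case 3 of the Master Theorem (c > log_b(a), work dominated by root), giving O(n^3).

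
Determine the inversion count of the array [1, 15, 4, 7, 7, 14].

Finding inversions in [1, 15, 4, 7, 7, 14]:

(1, 2): arr[1]=15 > arr[2]=4
(1, 3): arr[1]=15 > arr[3]=7
(1, 4): arr[1]=15 > arr[4]=7
(1, 5): arr[1]=15 > arr[5]=14

Total inversions: 4

The array has 4 inversion(s): (1,2), (1,3), (1,4), (1,5). Each pair (i,j) satisfies i < j and arr[i] > arr[j].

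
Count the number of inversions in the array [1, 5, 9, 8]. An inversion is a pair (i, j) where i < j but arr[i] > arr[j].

Finding inversions in [1, 5, 9, 8]:

(2, 3): arr[2]=9 > arr[3]=8

Total inversions: 1

The array has 1 inversion(s): (2,3). Each pair (i,j) satisfies i < j and arr[i] > arr[j].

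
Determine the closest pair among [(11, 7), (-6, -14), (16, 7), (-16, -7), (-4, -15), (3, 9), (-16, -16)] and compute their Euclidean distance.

Computing all pairwise distances among 7 points:

d((11, 7), (-6, -14)) = 27.0185
d((11, 7), (16, 7)) = 5.0
d((11, 7), (-16, -7)) = 30.4138
d((11, 7), (-4, -15)) = 26.6271
d((11, 7), (3, 9)) = 8.2462
d((11, 7), (-16, -16)) = 35.4683
d((-6, -14), (16, 7)) = 30.4138
d((-6, -14), (-16, -7)) = 12.2066
d((-6, -14), (-4, -15)) = 2.2361 <-- minimum
d((-6, -14), (3, 9)) = 24.6982
d((-6, -14), (-16, -16)) = 10.198
d((16, 7), (-16, -7)) = 34.9285
d((16, 7), (-4, -15)) = 29.7321
d((16, 7), (3, 9)) = 13.1529
d((16, 7), (-16, -16)) = 39.4081
d((-16, -7), (-4, -15)) = 14.4222
d((-16, -7), (3, 9)) = 24.8395
d((-16, -7), (-16, -16)) = 9.0
d((-4, -15), (3, 9)) = 25.0
d((-4, -15), (-16, -16)) = 12.0416
d((3, 9), (-16, -16)) = 31.4006

Closest pair: (-6, -14) and (-4, -15) with distance 2.2361

The closest pair is (-6, -14) and (-4, -15) with Euclidean distance 2.2361. For 7 points, brute-force pairwise comparison is shown above. For large n, the divide-and-conquer algorithm (sort by x, recurse on halves, check the dividing strip) achieves O(n log n).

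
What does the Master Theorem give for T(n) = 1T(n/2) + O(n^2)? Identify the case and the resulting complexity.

Master Theorem for T(n) = 1T(n/2) + O(n^2):

a = 1, b = 2, c = 2
log_b(a) = log_2(1) = 0.0000

Case 3: c = 2 > log_2(1) = 0.0000
T(n) = O(n^2) = O(n^2)

For T(n) = 1T(n/2) + O(n^2): log_2(1) = 0.0000. This is Case 3 of the Master Theorem (c > log_b(a), work dominated by root), giving O(n^2).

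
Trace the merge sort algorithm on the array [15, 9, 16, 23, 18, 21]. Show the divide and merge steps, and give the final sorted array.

Merge sort trace:

Split: [15, 9, 16, 23, 18, 21] -> [15, 9, 16] and [23, 18, 21]
  Split: [15, 9, 16] -> [15] and [9, 16]
    Split: [9, 16] -> [9] and [16]
    Merge: [9] + [16] -> [9, 16]
  Merge: [15] + [9, 16] -> [9, 15, 16]
  Split: [23, 18, 21] -> [23] and [18, 21]
    Split: [18, 21] -> [18] and [21]
    Merge: [18] + [21] -> [18, 21]
  Merge: [23] + [18, 21] -> [18, 21, 23]
Merge: [9, 15, 16] + [18, 21, 23] -> [9, 15, 16, 18, 21, 23]

Final sorted array: [9, 15, 16, 18, 21, 23]

The merge sort proceeds by recursively splitting the array and merging sorted halves.
After all merges, the sorted array is [9, 15, 16, 18, 21, 23].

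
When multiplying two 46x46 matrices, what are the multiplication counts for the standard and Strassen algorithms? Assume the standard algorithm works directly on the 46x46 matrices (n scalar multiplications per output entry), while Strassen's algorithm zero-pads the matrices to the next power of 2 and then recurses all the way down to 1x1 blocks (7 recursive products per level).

Matrix multiplication for 46x46 matrices:

Strassen's algorithm requires power-of-2 dimensions. Pad 46x46 to 64x64 (next power of 2).

Standard algorithm: 46^3 = 97336 multiplications
Strassen's algorithm: 7^(log2(64)) = 7^6 = 117649 multiplications
Difference: 97336 - 117649 = -20313 (Strassen uses MORE here due to padding overhead — for small or just-over-power-of-2 n, padding can outweigh the per-level savings)

Standard: 97336 multiplications (46^3). Strassen: 117649 multiplications (7^6, after padding to 64x64). Strassen reduces 8 recursive multiplications to 7 at each level.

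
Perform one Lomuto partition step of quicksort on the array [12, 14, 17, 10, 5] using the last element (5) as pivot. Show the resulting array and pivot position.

Lomuto partition with pivot = 5:

Initial array: [12, 14, 17, 10, 5]

arr[0]=12 > 5: no swap
arr[1]=14 > 5: no swap
arr[2]=17 > 5: no swap
arr[3]=10 > 5: no swap

Place pivot at position 0: [5, 14, 17, 10, 12]
Pivot position: 0

After partitioning with pivot 5, the array becomes [5, 14, 17, 10, 12]. The pivot is placed at index 0. All elements to the left of the pivot are <= 5, and all elements to the right are > 5.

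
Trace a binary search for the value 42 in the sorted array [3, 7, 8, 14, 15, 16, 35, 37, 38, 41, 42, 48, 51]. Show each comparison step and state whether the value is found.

Binary search for 42 in [3, 7, 8, 14, 15, 16, 35, 37, 38, 41, 42, 48, 51]:

lo=0, hi=12, mid=6, arr[mid]=35 -> 35 < 42, search right half
lo=7, hi=12, mid=9, arr[mid]=41 -> 41 < 42, search right half
lo=10, hi=12, mid=11, arr[mid]=48 -> 48 > 42, search left half
lo=10, hi=10, mid=10, arr[mid]=42 -> Found target at index 10!

Binary search finds 42 at index 10 after 4 comparisons. The search repeatedly halves the search space by comparing with the middle element.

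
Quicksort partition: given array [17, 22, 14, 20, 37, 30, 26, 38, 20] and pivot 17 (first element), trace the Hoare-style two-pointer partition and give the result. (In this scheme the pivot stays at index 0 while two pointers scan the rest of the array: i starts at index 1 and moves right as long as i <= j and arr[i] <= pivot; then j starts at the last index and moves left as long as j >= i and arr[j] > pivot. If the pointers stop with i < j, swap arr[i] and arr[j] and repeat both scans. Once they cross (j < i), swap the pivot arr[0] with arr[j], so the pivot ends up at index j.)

Hoare-style two-pointer partition with pivot = 17:

Initial array: [17, 22, 14, 20, 37, 30, 26, 38, 20]

Pointers start at i = 1, j = 8.
i stops at index 1 (arr[1]=22 > 17), j stops at index 2 (arr[2]=14 <= 17): swap arr[1] and arr[2], array becomes [17, 14, 22, 20, 37, 30, 26, 38, 20]
i ends at 2, j ends at 1: the pointers have crossed (j < i), so scanning stops.

Swap pivot arr[0] with arr[1] to place pivot at position 1: [14, 17, 22, 20, 37, 30, 26, 38, 20]
Pivot position: 1

After partitioning with pivot 17, the array becomes [14, 17, 22, 20, 37, 30, 26, 38, 20]. The pivot is placed at index 1. All elements to the left of the pivot are <= 17, and all elements to the right are > 17.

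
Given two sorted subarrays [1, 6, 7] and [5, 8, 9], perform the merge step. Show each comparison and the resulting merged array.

Merging process:

Compare 1 vs 5: take 1 from left. Merged: [1]
Compare 6 vs 5: take 5 from right. Merged: [1, 5]
Compare 6 vs 8: take 6 from left. Merged: [1, 5, 6]
Compare 7 vs 8: take 7 from left. Merged: [1, 5, 6, 7]
Append remaining from right: [8, 9]. Merged: [1, 5, 6, 7, 8, 9]

Final merged array: [1, 5, 6, 7, 8, 9]
Total comparisons: 4

The merged array is [1, 5, 6, 7, 8, 9], requiring 4 comparisons. The merge step runs in O(n) time where n is the total number of elements.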